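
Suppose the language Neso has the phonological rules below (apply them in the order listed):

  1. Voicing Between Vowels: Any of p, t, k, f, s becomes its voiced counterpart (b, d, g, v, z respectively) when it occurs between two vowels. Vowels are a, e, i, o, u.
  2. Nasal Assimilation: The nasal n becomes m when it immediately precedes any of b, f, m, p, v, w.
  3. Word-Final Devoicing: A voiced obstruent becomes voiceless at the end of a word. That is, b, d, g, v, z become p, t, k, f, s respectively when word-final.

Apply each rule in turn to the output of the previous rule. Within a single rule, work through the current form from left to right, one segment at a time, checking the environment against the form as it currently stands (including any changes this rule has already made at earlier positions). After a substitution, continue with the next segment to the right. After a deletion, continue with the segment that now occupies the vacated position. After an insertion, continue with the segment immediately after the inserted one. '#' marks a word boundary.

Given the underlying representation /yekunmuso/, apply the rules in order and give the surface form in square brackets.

1 Voicing Between Vowels: [yekunmuso] → [yegunmuzo]
2 Nasal Assimilation: [yegunmuzo] → [yegummuzo]
3 Word-Final Devoicing: no change — [yegummuzo]

[yegummuzo]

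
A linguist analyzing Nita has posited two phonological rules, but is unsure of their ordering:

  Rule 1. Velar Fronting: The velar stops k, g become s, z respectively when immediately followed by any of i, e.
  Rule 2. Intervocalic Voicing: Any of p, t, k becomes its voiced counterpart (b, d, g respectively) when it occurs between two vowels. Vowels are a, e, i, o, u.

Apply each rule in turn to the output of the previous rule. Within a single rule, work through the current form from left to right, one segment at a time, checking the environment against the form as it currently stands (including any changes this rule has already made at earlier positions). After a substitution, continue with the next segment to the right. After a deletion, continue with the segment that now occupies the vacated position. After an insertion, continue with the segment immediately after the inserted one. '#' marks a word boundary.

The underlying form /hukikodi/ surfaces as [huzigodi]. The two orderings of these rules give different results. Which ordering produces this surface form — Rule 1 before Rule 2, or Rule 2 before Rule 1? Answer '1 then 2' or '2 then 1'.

Order 1 then 2:
  1 Velar Fronting: [hukikodi] → [husikodi]
  2 Intervocalic Voicing: [husikodi] → [husigodi]
  result: [husigodi]
Order 2 then 1:
  2 Intervocalic Voicing: [hukikodi] → [hugigodi]
  1 Velar Fronting: [hugigodi] → [huzigodi]
  result: [huzigodi]

2 then 1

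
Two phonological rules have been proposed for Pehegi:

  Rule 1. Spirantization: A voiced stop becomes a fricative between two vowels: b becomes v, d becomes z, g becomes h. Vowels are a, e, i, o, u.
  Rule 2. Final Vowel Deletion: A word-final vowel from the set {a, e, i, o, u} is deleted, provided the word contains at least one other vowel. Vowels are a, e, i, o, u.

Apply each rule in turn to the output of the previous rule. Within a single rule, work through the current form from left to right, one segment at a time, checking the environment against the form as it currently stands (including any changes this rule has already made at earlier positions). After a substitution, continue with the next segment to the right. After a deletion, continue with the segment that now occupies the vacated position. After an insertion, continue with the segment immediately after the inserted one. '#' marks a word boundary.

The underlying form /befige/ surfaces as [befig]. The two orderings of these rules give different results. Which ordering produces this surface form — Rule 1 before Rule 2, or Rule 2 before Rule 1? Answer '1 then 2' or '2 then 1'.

Order 1 then 2:
  1 Spirantization: [befige] → [befihe]
  2 Final Vowel Deletion: [befihe] → [befih]
  result: [befih]
Order 2 then 1:
  2 Final Vowel Deletion: [befige] → [befig]
  1 Spirantization: no change — [befig]
  result: [befig]

2 then 1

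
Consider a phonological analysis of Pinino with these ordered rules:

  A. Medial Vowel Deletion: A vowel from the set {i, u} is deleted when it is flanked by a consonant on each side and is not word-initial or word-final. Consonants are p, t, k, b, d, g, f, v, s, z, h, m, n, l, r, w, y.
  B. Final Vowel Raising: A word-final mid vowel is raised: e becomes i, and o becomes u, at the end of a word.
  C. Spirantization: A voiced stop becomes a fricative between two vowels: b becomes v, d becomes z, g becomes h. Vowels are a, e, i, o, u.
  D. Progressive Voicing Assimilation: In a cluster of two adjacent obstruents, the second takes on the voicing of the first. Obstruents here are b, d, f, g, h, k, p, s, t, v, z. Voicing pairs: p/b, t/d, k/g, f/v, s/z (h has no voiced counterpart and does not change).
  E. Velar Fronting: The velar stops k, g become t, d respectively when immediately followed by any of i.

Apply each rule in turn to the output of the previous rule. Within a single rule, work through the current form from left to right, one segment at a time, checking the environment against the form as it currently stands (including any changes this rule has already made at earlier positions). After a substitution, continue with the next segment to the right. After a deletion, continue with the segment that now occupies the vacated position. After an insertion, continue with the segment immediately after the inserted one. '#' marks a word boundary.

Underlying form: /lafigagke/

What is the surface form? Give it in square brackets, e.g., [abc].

[lafkagdi]

A Medial Vowel Deletion: [lafigagke] → [lafgagke]
B Final Vowel Raising: [lafgagke] → [lafgagki]
C Spirantization: no change — [lafgagki]
D Progressive Voicing Assimilation: [lafgagki] → [lafkaggi]
E Velar Fronting: [lafkaggi] → [lafkagdi]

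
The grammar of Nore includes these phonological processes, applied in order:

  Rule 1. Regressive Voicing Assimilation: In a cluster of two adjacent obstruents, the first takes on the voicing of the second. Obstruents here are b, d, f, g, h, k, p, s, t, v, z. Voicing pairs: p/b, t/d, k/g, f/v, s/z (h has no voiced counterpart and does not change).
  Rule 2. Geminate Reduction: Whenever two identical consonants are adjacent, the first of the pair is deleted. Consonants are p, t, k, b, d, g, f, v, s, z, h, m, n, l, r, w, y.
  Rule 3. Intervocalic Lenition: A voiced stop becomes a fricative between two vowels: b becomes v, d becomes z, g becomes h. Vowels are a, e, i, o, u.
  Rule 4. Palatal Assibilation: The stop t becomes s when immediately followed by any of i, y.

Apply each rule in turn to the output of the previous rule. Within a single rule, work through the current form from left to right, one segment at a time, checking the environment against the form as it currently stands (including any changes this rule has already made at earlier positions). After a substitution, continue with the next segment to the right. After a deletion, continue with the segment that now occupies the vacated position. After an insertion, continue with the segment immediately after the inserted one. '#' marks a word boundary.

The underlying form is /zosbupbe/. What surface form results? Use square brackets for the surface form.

[zozbuve]

Rule 1 Regressive Voicing Assimilation: [zosbupbe] → [zozbubbe]
Rule 2 Geminate Reduction: [zozbubbe] → [zozbube]
Rule 3 Intervocalic Lenition: [zozbube] → [zozbuve]
Rule 4 Palatal Assibilation: no change — [zozbuve]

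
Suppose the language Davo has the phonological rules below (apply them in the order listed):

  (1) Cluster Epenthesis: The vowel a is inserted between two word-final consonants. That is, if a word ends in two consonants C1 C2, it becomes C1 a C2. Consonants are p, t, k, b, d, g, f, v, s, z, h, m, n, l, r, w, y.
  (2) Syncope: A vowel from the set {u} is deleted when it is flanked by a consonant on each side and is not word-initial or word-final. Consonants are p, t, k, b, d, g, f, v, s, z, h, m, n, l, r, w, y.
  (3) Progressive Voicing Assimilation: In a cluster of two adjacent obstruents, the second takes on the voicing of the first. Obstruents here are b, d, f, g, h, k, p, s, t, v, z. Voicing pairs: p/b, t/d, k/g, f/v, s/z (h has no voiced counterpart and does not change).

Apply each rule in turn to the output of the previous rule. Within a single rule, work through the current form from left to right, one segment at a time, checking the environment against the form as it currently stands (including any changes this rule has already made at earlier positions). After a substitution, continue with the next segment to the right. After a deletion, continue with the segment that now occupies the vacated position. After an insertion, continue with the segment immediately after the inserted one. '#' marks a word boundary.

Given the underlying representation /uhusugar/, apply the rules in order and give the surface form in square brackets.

(1) Cluster Epenthesis: no change — [uhusugar]
(2) Syncope: [uhusugar] → [uhsgar]
(3) Progressive Voicing Assimilation: [uhsgar] → [uhskar]

[uhskar]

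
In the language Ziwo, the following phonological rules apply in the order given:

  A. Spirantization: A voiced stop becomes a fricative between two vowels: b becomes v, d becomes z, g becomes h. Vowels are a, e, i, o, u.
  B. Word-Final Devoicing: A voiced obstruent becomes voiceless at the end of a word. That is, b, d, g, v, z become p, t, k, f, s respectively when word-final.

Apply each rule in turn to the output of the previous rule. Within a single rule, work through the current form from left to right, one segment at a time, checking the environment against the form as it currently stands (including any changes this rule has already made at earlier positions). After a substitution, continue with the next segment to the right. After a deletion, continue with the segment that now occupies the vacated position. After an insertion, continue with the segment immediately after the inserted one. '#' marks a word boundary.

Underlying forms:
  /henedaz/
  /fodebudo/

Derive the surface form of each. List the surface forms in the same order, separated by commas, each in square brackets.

/henedaz/:
  A Spirantization: [henedaz] → [henezaz]
  B Word-Final Devoicing: [henezaz] → [henezas]
/fodebudo/:
  A Spirantization: [fodebudo] → [fozevuzo]
  B Word-Final Devoicing: no change — [fozevuzo]

[henezas], [fozevuzo]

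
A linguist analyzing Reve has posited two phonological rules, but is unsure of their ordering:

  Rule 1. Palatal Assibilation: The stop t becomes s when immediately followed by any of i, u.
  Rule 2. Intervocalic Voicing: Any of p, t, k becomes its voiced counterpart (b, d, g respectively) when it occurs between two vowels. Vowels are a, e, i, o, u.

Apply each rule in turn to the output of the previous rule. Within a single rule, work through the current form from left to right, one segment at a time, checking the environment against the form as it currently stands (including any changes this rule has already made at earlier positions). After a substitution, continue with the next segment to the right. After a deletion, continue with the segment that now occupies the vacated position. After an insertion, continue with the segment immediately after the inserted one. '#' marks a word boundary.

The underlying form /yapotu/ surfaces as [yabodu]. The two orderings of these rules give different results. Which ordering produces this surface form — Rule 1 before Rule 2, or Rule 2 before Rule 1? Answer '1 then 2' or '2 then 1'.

2 then 1

Order 1 then 2:
  1 Palatal Assibilation: [yapotu] → [yaposu]
  2 Intervocalic Voicing: [yaposu] → [yabosu]
  result: [yabosu]
Order 2 then 1:
  2 Intervocalic Voicing: [yapotu] → [yabodu]
  1 Palatal Assibilation: no change — [yabodu]
  result: [yabodu]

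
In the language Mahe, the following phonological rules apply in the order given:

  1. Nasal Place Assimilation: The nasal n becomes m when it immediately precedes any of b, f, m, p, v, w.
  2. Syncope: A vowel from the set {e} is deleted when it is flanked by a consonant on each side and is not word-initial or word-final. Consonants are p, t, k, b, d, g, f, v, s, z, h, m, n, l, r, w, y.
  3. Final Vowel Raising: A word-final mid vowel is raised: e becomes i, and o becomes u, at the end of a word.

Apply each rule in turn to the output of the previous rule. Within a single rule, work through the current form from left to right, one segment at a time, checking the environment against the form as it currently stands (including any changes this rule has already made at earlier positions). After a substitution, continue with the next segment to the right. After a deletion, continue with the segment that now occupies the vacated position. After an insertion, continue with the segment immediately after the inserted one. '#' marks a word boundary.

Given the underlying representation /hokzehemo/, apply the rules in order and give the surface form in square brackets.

[hokzhmu]

1 Nasal Place Assimilation: no change — [hokzehemo]
2 Syncope: [hokzehemo] → [hokzhmo]
3 Final Vowel Raising: [hokzhmo] → [hokzhmu]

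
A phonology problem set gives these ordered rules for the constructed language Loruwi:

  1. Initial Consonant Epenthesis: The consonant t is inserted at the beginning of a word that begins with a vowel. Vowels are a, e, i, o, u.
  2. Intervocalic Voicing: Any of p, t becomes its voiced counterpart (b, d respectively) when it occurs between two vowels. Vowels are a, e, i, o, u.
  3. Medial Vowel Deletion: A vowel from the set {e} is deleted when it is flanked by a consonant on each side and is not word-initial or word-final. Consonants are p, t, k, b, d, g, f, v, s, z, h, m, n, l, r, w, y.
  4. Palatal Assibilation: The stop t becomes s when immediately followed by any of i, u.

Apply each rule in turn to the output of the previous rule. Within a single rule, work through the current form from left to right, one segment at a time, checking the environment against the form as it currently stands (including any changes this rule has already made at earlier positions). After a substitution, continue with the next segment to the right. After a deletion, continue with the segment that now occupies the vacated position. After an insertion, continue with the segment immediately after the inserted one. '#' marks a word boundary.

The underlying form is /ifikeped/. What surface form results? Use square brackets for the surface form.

1 Initial Consonant Epenthesis: [ifikeped] → [tifikeped]
2 Intervocalic Voicing: [tifikeped] → [tifikebed]
3 Medial Vowel Deletion: [tifikebed] → [tifikbd]
4 Palatal Assibilation: [tifikbd] → [sifikbd]

[sifikbd]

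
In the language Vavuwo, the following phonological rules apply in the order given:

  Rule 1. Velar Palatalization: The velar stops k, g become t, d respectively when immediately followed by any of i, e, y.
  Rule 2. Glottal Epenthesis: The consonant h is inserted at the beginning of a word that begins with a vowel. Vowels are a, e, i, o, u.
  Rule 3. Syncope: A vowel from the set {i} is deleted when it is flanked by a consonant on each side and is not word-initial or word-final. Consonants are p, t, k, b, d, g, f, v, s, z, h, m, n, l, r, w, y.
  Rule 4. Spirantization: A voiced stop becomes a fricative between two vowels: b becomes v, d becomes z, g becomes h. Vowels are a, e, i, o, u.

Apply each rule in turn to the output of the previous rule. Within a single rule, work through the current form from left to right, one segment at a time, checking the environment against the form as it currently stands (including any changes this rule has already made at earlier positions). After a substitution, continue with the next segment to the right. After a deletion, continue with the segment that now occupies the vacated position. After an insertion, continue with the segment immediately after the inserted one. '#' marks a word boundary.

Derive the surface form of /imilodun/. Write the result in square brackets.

Rule 1 Velar Palatalization: no change — [imilodun]
Rule 2 Glottal Epenthesis: [imilodun] → [himilodun]
Rule 3 Syncope: [himilodun] → [hmlodun]
Rule 4 Spirantization: [hmlodun] → [hmlozun]

[hmlozun]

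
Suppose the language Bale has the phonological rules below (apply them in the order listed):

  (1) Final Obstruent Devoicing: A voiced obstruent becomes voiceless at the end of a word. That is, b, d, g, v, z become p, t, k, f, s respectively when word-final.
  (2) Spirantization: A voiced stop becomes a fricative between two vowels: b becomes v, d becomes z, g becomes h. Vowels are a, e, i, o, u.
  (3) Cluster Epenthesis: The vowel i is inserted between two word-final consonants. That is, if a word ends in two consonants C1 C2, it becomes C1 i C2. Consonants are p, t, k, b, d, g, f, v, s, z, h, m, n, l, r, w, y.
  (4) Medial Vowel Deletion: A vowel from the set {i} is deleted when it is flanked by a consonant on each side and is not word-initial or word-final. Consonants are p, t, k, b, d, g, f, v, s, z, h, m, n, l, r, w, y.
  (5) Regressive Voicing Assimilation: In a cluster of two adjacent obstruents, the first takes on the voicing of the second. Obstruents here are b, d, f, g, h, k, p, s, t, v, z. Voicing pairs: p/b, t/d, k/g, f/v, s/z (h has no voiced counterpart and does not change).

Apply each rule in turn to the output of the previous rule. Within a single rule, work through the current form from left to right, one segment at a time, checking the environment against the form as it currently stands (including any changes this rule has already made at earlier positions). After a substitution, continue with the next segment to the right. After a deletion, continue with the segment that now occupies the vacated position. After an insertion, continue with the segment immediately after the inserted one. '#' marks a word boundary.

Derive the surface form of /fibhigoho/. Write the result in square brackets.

(1) Final Obstruent Devoicing: no change — [fibhigoho]
(2) Spirantization: [fibhigoho] → [fibhihoho]
(3) Cluster Epenthesis: no change — [fibhihoho]
(4) Medial Vowel Deletion: [fibhihoho] → [fbhhoho]
(5) Regressive Voicing Assimilation: [fbhhoho] → [vphhoho]

[vphhoho]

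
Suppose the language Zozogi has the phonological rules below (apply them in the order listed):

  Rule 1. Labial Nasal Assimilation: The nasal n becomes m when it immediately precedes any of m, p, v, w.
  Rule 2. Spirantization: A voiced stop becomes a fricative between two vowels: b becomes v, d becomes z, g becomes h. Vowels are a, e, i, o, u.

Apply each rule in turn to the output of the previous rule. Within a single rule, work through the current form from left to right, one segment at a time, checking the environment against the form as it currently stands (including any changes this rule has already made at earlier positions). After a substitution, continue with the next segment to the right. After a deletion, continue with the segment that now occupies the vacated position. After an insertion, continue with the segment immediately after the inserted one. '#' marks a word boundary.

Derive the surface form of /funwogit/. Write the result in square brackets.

[fumwohit]

Rule 1 Labial Nasal Assimilation: [funwogit] → [fumwogit]
Rule 2 Spirantization: [fumwogit] → [fumwohit]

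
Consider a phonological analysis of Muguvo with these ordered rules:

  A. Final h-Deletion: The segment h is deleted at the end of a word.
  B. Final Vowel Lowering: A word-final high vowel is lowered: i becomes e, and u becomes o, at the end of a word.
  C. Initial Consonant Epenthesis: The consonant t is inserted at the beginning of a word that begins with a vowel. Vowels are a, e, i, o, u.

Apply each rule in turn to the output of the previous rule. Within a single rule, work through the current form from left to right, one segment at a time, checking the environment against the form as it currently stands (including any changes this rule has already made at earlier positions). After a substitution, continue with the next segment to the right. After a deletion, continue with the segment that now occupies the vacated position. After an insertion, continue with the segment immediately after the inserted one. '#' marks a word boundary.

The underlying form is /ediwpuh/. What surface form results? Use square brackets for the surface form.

[tediwpo]

A Final h-Deletion: [ediwpuh] → [ediwpu]
B Final Vowel Lowering: [ediwpu] → [ediwpo]
C Initial Consonant Epenthesis: [ediwpo] → [tediwpo]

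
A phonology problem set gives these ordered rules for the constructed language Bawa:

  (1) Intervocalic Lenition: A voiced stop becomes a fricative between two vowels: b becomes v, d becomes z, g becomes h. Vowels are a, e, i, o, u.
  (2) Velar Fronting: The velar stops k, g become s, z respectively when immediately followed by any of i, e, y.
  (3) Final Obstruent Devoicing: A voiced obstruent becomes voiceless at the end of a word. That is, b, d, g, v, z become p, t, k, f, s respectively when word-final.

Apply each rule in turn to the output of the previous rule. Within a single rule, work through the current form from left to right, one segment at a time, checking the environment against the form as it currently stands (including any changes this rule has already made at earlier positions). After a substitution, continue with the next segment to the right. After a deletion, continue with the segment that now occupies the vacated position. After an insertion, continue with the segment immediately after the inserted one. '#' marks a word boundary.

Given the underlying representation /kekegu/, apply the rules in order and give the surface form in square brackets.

[sesehu]

(1) Intervocalic Lenition: [kekegu] → [kekehu]
(2) Velar Fronting: [kekehu] → [sesehu]
(3) Final Obstruent Devoicing: no change — [sesehu]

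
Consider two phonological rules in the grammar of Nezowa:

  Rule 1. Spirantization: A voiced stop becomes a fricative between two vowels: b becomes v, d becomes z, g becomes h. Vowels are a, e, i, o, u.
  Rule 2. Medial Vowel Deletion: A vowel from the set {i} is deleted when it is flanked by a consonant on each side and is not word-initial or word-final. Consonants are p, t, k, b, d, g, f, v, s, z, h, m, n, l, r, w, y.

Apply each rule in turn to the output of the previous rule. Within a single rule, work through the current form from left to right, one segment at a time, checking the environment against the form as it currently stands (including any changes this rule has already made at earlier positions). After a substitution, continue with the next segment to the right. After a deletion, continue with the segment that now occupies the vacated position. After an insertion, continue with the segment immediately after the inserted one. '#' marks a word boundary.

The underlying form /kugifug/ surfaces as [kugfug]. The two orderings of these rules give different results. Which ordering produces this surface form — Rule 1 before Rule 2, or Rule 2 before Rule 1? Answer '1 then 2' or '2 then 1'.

2 then 1

Order 1 then 2:
  1 Spirantization: [kugifug] → [kuhifug]
  2 Medial Vowel Deletion: [kuhifug] → [kuhfug]
  result: [kuhfug]
Order 2 then 1:
  2 Medial Vowel Deletion: [kugifug] → [kugfug]
  1 Spirantization: no change — [kugfug]
  result: [kugfug]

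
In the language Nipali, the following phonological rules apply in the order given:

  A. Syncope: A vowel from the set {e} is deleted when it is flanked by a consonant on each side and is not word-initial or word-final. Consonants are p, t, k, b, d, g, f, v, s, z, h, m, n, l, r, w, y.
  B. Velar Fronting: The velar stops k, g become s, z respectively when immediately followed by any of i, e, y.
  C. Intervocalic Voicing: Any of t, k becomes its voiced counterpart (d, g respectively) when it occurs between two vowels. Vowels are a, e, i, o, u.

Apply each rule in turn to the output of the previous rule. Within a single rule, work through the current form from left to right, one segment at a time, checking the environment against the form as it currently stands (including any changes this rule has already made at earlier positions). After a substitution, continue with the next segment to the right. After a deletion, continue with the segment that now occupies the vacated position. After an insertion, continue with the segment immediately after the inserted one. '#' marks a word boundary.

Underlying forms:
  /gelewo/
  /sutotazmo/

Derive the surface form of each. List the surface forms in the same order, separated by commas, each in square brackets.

[glwo], [sudodazmo]

/gelewo/:
  A Syncope: [gelewo] → [glwo]
  B Velar Fronting: no change — [glwo]
  C Intervocalic Voicing: no change — [glwo]
/sutotazmo/:
  A Syncope: no change — [sutotazmo]
  B Velar Fronting: no change — [sutotazmo]
  C Intervocalic Voicing: [sutotazmo] → [sudodazmo]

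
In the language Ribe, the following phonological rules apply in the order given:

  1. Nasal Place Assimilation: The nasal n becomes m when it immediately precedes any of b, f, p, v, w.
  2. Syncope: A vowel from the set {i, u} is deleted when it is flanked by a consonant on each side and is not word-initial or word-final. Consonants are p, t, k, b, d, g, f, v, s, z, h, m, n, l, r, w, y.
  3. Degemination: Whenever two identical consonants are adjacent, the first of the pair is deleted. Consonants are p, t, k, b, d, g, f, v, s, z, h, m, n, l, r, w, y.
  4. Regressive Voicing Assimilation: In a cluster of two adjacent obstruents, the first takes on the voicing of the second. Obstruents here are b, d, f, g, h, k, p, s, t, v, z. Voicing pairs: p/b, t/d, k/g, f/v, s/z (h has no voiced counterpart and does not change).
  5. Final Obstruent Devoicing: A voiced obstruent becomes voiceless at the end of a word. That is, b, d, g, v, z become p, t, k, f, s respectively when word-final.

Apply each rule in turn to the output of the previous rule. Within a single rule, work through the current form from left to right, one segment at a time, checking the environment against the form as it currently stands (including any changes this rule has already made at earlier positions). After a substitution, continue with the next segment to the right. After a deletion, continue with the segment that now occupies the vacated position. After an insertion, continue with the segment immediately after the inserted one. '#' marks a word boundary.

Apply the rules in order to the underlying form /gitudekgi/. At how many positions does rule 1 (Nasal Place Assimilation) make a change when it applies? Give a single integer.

0

1 Nasal Place Assimilation: no change — [gitudekgi]
2 Syncope: [gitudekgi] → [gtdekgi]
3 Degemination: no change — [gtdekgi]
4 Regressive Voicing Assimilation: [gtdekgi] → [kddeggi]
5 Final Obstruent Devoicing: no change — [kddeggi]
Rule 1 changed 0 position(s).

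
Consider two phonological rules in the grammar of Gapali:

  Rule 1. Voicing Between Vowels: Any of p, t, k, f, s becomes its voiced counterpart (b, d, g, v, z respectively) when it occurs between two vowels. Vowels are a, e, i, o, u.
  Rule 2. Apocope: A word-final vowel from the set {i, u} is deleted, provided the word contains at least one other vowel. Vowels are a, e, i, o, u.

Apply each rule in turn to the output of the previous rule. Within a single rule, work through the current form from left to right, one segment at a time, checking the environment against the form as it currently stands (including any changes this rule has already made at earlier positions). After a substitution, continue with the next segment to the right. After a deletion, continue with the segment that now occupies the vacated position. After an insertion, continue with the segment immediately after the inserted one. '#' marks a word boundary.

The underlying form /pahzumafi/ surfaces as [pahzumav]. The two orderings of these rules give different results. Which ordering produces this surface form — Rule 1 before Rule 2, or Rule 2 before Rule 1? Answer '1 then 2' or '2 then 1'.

Order 1 then 2:
  1 Voicing Between Vowels: [pahzumafi] → [pahzumavi]
  2 Apocope: [pahzumavi] → [pahzumav]
  result: [pahzumav]
Order 2 then 1:
  2 Apocope: [pahzumafi] → [pahzumaf]
  1 Voicing Between Vowels: no change — [pahzumaf]
  result: [pahzumaf]

1 then 2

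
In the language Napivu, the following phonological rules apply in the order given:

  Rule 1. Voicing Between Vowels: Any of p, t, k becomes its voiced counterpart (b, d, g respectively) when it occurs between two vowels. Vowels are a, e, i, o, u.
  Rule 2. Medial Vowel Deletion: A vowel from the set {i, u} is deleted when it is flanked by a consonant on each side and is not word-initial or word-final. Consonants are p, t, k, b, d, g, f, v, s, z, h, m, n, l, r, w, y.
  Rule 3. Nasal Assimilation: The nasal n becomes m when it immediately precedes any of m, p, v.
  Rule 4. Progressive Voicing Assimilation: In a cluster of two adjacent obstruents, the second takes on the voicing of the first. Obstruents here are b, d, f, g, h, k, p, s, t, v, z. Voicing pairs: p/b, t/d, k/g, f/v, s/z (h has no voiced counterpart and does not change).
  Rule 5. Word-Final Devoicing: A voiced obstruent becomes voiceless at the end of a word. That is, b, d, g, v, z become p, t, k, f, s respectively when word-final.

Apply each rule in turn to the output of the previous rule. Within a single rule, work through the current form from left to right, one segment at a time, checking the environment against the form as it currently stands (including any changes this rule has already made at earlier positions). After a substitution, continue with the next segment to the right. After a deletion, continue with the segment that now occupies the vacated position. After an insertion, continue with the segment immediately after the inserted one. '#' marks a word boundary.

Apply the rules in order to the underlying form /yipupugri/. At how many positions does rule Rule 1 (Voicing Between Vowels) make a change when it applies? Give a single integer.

Rule 1 Voicing Between Vowels: [yipupugri] → [yibubugri]
Rule 2 Medial Vowel Deletion: [yibubugri] → [ybbgri]
Rule 3 Nasal Assimilation: no change — [ybbgri]
Rule 4 Progressive Voicing Assimilation: no change — [ybbgri]
Rule 5 Word-Final Devoicing: no change — [ybbgri]
Rule Rule 1 changed 2 position(s).

2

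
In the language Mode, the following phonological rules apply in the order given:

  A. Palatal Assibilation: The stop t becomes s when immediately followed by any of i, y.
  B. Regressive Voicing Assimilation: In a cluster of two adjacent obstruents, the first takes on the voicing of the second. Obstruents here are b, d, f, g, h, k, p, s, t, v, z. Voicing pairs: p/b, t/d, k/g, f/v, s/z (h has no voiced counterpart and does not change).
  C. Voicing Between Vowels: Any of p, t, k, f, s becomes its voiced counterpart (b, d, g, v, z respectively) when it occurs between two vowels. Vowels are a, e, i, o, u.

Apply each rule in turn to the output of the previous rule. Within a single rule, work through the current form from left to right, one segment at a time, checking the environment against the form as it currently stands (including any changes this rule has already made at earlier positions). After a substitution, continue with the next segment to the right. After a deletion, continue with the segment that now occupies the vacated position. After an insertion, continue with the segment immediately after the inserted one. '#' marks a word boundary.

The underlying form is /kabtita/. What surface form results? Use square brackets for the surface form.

[kapsida]

A Palatal Assibilation: [kabtita] → [kabsita]
B Regressive Voicing Assimilation: [kabsita] → [kapsita]
C Voicing Between Vowels: [kapsita] → [kapsida]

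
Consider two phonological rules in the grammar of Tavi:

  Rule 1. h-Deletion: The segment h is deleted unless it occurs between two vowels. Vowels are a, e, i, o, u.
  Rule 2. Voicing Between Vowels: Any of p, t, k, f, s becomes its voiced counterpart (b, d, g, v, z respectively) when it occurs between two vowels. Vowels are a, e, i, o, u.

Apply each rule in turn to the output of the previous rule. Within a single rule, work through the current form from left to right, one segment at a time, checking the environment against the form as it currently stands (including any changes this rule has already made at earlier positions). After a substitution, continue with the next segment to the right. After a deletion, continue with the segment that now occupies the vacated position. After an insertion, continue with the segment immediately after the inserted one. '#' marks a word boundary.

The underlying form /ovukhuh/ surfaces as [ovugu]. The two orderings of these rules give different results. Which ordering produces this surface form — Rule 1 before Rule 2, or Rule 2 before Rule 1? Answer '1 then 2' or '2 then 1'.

1 then 2

Order 1 then 2:
  1 h-Deletion: [ovukhuh] → [ovuku]
  2 Voicing Between Vowels: [ovuku] → [ovugu]
  result: [ovugu]
Order 2 then 1:
  2 Voicing Between Vowels: no change — [ovukhuh]
  1 h-Deletion: [ovukhuh] → [ovuku]
  result: [ovuku]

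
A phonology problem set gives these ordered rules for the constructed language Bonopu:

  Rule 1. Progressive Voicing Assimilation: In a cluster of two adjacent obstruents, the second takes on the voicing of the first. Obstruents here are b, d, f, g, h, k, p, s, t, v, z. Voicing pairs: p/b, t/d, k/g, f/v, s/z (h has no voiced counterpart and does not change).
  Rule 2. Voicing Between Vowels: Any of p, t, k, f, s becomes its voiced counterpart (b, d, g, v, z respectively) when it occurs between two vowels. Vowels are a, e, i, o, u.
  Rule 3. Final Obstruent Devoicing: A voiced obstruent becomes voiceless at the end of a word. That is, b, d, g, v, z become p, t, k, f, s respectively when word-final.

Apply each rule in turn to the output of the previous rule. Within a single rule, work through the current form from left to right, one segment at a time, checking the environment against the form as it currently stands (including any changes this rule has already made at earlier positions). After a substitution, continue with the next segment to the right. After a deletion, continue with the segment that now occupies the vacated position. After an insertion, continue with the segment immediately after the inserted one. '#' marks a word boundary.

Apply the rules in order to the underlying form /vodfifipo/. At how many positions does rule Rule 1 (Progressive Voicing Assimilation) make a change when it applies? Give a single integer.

1

Rule 1 Progressive Voicing Assimilation: [vodfifipo] → [vodvifipo]
Rule 2 Voicing Between Vowels: [vodvifipo] → [vodvivibo]
Rule 3 Final Obstruent Devoicing: no change — [vodvivibo]
Rule Rule 1 changed 1 position(s).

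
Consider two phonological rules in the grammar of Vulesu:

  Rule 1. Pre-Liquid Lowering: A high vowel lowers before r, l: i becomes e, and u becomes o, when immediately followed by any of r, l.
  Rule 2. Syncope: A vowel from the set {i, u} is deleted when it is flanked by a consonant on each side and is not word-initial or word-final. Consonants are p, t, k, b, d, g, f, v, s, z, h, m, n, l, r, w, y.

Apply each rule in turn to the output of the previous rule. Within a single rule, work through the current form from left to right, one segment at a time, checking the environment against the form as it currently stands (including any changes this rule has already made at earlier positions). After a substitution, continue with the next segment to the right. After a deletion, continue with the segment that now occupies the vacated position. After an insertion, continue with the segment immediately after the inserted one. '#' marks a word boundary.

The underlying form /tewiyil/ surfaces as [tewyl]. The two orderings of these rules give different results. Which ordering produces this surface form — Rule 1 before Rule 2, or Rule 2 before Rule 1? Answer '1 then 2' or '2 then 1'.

Order 1 then 2:
  1 Pre-Liquid Lowering: [tewiyil] → [tewiyel]
  2 Syncope: [tewiyel] → [tewyel]
  result: [tewyel]
Order 2 then 1:
  2 Syncope: [tewiyil] → [tewyl]
  1 Pre-Liquid Lowering: no change — [tewyl]
  result: [tewyl]

2 then 1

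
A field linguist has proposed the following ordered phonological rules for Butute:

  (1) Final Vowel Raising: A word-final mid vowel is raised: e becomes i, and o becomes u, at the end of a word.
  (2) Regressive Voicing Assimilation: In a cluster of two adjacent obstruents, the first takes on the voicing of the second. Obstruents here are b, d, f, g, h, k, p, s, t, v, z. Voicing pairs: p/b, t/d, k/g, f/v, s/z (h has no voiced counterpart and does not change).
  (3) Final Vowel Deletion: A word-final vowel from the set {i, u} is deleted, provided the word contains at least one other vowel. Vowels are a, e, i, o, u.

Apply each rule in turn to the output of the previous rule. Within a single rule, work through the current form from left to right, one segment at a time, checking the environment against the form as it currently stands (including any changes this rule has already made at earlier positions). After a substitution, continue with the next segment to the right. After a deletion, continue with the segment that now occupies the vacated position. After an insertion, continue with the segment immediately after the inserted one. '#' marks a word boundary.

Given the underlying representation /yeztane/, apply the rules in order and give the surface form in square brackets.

[yestan]

(1) Final Vowel Raising: [yeztane] → [yeztani]
(2) Regressive Voicing Assimilation: [yeztani] → [yestani]
(3) Final Vowel Deletion: [yestani] → [yestan]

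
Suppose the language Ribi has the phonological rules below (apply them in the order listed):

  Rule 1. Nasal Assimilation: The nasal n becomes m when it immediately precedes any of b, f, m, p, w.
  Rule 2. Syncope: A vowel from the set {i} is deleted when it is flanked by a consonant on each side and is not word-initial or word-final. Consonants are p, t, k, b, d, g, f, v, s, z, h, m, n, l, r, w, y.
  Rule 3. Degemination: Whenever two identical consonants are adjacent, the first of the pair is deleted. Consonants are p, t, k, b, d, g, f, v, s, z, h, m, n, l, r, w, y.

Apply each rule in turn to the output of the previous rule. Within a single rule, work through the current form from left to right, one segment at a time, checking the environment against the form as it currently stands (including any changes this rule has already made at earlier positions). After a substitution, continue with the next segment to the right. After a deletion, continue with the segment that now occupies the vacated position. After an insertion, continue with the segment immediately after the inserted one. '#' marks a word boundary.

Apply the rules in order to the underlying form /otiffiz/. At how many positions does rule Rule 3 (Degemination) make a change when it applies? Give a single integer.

Rule 1 Nasal Assimilation: no change — [otiffiz]
Rule 2 Syncope: [otiffiz] → [otffz]
Rule 3 Degemination: [otffz] → [otfz]
Rule Rule 3 changed 1 position(s).

1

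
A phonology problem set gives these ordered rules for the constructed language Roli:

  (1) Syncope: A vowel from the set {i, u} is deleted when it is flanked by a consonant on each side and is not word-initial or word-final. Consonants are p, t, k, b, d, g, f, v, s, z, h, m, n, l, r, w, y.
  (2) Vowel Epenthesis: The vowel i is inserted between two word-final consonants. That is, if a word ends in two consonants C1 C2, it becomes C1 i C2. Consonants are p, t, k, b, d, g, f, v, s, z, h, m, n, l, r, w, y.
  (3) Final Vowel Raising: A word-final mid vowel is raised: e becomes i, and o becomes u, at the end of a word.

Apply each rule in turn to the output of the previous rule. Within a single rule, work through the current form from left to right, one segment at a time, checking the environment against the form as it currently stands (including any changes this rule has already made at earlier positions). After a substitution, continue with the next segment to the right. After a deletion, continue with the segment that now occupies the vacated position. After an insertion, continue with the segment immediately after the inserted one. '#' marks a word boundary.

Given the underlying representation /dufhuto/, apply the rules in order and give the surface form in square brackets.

(1) Syncope: [dufhuto] → [dfhto]
(2) Vowel Epenthesis: no change — [dfhto]
(3) Final Vowel Raising: [dfhto] → [dfhtu]

[dfhtu]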